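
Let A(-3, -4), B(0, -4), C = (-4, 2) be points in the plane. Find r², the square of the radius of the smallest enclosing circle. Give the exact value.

13

Side lengths²: AB² = 9, AC² = 37, BC² = 52.
Since BC² = 52 ≥ 37 + 9 = 46, the angle opposite BC is not acute, so the smallest enclosing circle has BC as diameter.
Centre = midpoint of BC = (-2, -1), r² = 52/4 = 13.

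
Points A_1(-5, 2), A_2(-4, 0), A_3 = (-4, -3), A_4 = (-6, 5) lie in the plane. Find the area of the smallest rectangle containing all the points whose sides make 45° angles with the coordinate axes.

In coordinates u = x + y, v = x − y the rectangle is axis-aligned; the map (x,y)→(u,v) scales areas by 2.
u-values: -3, -4, -7, -1; range = -1 − (-7) = 6.
v-values: -7, -4, -1, -11; range = -1 − (-11) = 10.
Area = (6 × 10) / 2 = 30.

30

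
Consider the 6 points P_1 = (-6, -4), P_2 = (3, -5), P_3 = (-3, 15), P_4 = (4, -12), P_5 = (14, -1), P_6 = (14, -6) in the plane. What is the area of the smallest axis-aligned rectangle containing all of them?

x ranges over [-6, 14], width 20.
y ranges over [-12, 15], height 27.
Area = 20 × 27 = 540.

540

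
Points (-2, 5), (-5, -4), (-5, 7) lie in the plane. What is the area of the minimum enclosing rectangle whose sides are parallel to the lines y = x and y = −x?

In coordinates u = x + y, v = x − y the rectangle is axis-aligned; the map (x,y)→(u,v) scales areas by 2.
u-values: 3, -9, 2; range = 3 − (-9) = 12.
v-values: -7, -1, -12; range = -1 − (-12) = 11.
Area = (12 × 11) / 2 = 66.

66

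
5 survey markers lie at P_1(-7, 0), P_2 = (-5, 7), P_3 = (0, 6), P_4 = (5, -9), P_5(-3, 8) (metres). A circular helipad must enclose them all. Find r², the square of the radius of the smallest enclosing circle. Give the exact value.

157085/1764

By Welzl's lemma the MEC is supported by two points (diametrically opposite) or three points (on a circumcircle).
The minimum enclosing circle is determined by three boundary points: P_2, P_4, P_5.
Their circumcentre is (4/21, -37/42) with r² = 157085/1764.
The farthest remaining point P_1 is at distance² 92573/1764 ≤ 157085/1764.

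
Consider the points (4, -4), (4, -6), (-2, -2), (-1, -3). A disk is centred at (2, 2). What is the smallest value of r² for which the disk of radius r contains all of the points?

68

The required radius is the distance from (2, 2) to the farthest point.
Squared distances: 40, 68, 32, 34.
Maximum is 68, attained at (4, -6).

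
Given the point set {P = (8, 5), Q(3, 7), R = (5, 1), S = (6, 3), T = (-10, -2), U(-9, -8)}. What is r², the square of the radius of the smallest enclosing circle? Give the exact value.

114.5

The farthest pair is P–U with squared distance 458. The circle on this segment as diameter has centre (-0.5, -1.5) and r² = 458/4 = 114.5.
Check Q: distance² to centre = 84.5 ≤ 114.5, so it lies inside.
All remaining points lie in this disk, and no smaller disk contains both endpoints, so this is the minimum enclosing circle.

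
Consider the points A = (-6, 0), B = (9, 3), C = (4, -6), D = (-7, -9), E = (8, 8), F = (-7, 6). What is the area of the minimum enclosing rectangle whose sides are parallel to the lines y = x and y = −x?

In coordinates u = x + y, v = x − y the rectangle is axis-aligned; the map (x,y)→(u,v) scales areas by 2.
u-values: -6, 12, -2, -16, 16, -1; range = 16 − (-16) = 32.
v-values: -6, 6, 10, 2, 0, -13; range = 10 − (-13) = 23.
Area = (32 × 23) / 2 = 368.

368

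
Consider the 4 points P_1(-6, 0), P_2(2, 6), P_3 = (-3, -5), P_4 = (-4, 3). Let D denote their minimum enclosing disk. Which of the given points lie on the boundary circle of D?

By Welzl's lemma the MEC is supported by two points (diametrically opposite) or three points (on a circumcircle).
The farthest pair is P_2–P_3 with squared distance 146. The circle on this segment as diameter has centre (-0.5, 0.5) and r² = 146/4 = 36.5.
Check P_1: distance² to centre = 30.5 ≤ 36.5, so it lies inside.
All remaining points lie in this disk, and no smaller disk contains both endpoints, so this is the minimum enclosing circle.
The points at distance exactly r from the centre are P_2, P_3 — 2 points.

P_2, P_3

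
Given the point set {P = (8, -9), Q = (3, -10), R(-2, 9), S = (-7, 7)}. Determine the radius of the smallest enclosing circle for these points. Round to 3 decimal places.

10.966

The farthest pair is P–S with squared distance 481. The circle on this segment as diameter has centre (0.5, -1) and r² = 481/4 = 120.25.
Check Q: distance² to centre = 87.25 ≤ 120.25, so it lies inside.
All remaining points lie in this disk, and no smaller disk contains both endpoints, so this is the minimum enclosing circle.
r = √(120.25) ≈ 10.966.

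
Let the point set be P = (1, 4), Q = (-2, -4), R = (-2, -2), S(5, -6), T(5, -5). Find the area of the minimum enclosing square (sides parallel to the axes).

100

The bounding box has width 7 and height 10.
An axis-aligned square enclosing the set must have side ≥ max(width, height).
So the minimum side is max(7, 10) = 10.
Area = 10² = 100.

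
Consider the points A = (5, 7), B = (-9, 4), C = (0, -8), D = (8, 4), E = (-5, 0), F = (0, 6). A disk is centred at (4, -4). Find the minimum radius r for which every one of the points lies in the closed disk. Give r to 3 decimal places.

The required radius is the distance from (4, -4) to the farthest point.
Squared distances: 122, 233, 32, 80, 97, 116.
Maximum is 233, attained at B.
r = √233 ≈ 15.264.

15.264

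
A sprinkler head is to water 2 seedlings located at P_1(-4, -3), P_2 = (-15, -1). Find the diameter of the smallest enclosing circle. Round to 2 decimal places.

11.18

The smallest circle enclosing two points has them as diameter endpoints.
Centre = midpoint = (-9.5, -2); r² = |P_1P_2|²/4 = 125/4 = 31.25.
Diameter = 2r = 2√(31.25) ≈ 11.18.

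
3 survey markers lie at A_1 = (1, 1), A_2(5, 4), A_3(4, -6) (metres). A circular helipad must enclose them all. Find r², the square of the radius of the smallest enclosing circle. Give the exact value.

Side lengths²: A_1A_2² = 25, A_1A_3² = 58, A_2A_3² = 101.
Since A_2A_3² = 101 ≥ 58 + 25 = 83, the angle opposite A_2A_3 is not acute, so the smallest enclosing circle has A_2A_3 as diameter.
Centre = midpoint of A_2A_3 = (4.5, -1), r² = 101/4 = 25.25.

25.25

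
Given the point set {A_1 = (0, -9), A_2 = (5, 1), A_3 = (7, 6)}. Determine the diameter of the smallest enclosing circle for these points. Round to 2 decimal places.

Side lengths²: A_1A_2² = 125, A_1A_3² = 274, A_2A_3² = 29.
Since A_1A_3² = 274 ≥ 125 + 29 = 154, the angle opposite A_1A_3 is not acute, so the smallest enclosing circle has A_1A_3 as diameter.
Centre = midpoint of A_1A_3 = (3.5, -1.5), r² = 274/4 = 68.5.
Diameter = 2r = 2√(68.5) ≈ 16.55.

16.55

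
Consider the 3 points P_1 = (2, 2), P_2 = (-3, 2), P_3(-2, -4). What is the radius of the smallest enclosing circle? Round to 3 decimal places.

3.655

Side lengths²: P_1P_2² = 25, P_1P_3² = 52, P_2P_3² = 37.
Since P_1P_3² = 52 < 37 + 25 = 62, the triangle is acute, so the smallest enclosing circle is the circumcircle.
Circumcentre = (-0.5, -2/3), r² = 481/36.
r = √(481/36) ≈ 3.655.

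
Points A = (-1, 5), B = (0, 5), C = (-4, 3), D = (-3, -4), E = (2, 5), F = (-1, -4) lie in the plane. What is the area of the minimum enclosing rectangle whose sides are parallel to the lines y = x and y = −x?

70

In coordinates u = x + y, v = x − y the rectangle is axis-aligned; the map (x,y)→(u,v) scales areas by 2.
u-values: 4, 5, -1, -7, 7, -5; range = 7 − (-7) = 14.
v-values: -6, -5, -7, 1, -3, 3; range = 3 − (-7) = 10.
Area = (14 × 10) / 2 = 70.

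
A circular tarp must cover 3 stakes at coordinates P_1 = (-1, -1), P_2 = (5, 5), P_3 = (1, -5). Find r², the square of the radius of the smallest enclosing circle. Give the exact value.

Side lengths²: P_1P_2² = 72, P_1P_3² = 20, P_2P_3² = 116.
Since P_2P_3² = 116 ≥ 72 + 20 = 92, the angle opposite P_2P_3 is not acute, so the smallest enclosing circle has P_2P_3 as diameter.
Centre = midpoint of P_2P_3 = (3, 0), r² = 116/4 = 29.

29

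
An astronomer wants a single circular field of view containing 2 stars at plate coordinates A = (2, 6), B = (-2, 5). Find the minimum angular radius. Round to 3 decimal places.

The smallest circle enclosing two points has them as diameter endpoints.
Centre = midpoint = (0, 5.5); r² = |AB|²/4 = 17/4 = 4.25.
r = √(4.25) ≈ 2.062.

2.062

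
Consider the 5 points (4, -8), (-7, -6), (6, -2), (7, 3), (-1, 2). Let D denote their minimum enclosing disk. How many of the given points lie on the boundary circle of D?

By Welzl's lemma the MEC is supported by two points (diametrically opposite) or three points (on a circumcircle).
The farthest pair is (-7, -6)–(7, 3) with squared distance 277. The circle on this segment as diameter has centre (0, -1.5) and r² = 277/4 = 69.25.
Check (4, -8): distance² to centre = 58.25 ≤ 69.25, so it lies inside.
All remaining points lie in this disk, and no smaller disk contains both endpoints, so this is the minimum enclosing circle.
The points at distance exactly r from the centre are (-7, -6), (7, 3) — 2 points.

2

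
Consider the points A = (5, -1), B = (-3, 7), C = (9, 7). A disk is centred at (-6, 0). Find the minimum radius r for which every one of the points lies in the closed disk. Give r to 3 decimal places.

16.553

The required radius is the distance from (-6, 0) to the farthest point.
Squared distances: 122, 58, 274.
Maximum is 274, attained at C.
r = √274 ≈ 16.553.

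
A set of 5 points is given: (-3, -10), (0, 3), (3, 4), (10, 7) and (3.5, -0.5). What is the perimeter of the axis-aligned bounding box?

60

Width = max x − min x = 10 − (-3) = 13.
Height = max y − min y = 7 − (-10) = 17.
Perimeter = 2(13 + 17) = 60.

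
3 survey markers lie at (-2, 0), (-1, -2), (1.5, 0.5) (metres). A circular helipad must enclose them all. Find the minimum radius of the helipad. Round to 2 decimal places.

1.86

Call the three points A, B, C in the order given.
Side lengths²: AB² = 5, AC² = 12.5, BC² = 12.5.
Since BC² = 12.5 < 12.5 + 5 = 17.5, the triangle is acute, so the smallest enclosing circle is the circumcircle.
Circumcentre = (-1/6, -1/3), r² = 125/36.
r = √(125/36) ≈ 1.86.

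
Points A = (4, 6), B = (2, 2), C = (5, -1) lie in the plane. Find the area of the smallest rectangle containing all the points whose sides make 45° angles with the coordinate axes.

In coordinates u = x + y, v = x − y the rectangle is axis-aligned; the map (x,y)→(u,v) scales areas by 2.
u-values: 10, 4, 4; range = 10 − 4 = 6.
v-values: -2, 0, 6; range = 6 − (-2) = 8.
Area = (6 × 8) / 2 = 24.

24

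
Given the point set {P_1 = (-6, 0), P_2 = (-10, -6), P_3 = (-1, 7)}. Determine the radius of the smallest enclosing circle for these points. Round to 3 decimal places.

7.906

Side lengths²: P_1P_2² = 52, P_1P_3² = 74, P_2P_3² = 250.
Since P_2P_3² = 250 ≥ 74 + 52 = 126, the angle opposite P_2P_3 is not acute, so the smallest enclosing circle has P_2P_3 as diameter.
Centre = midpoint of P_2P_3 = (-5.5, 0.5), r² = 250/4 = 62.5.
r = √(62.5) ≈ 7.906.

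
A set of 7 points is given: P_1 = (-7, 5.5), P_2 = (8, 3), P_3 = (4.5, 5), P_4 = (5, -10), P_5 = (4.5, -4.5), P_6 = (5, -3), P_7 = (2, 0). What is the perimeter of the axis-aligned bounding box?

Width = max x − min x = 8 − (-7) = 15.
Height = max y − min y = 5.5 − (-10) = 15.5.
Perimeter = 2(15 + 15.5) = 61.

61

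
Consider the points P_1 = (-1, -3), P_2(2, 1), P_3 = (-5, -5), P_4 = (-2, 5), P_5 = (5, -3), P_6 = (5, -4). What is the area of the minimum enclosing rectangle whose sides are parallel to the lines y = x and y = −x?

In coordinates u = x + y, v = x − y the rectangle is axis-aligned; the map (x,y)→(u,v) scales areas by 2.
u-values: -4, 3, -10, 3, 2, 1; range = 3 − (-10) = 13.
v-values: 2, 1, 0, -7, 8, 9; range = 9 − (-7) = 16.
Area = (13 × 16) / 2 = 104.

104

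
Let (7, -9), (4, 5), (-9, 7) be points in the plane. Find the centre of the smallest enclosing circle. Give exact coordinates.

(-1, -1)

Call the three points A, B, C in the order given.
Side lengths²: AB² = 205, AC² = 512, BC² = 173.
Since AC² = 512 ≥ 205 + 173 = 378, the angle opposite AC is not acute, so the smallest enclosing circle has AC as diameter.
Centre = midpoint of AC = (-1, -1), r² = 512/4 = 128.
Centre = (-1, -1).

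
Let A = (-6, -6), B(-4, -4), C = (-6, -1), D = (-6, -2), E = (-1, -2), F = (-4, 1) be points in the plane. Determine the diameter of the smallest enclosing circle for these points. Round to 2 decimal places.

7.32

A smallest enclosing disk is always determined by at most three of the input points on its boundary.
The minimum enclosing circle is determined by three boundary points: A, E, F.
Their circumcentre is (-83/18, -47/18) with r² = 2173/162.
The farthest remaining point C is at distance² 733/162 ≤ 2173/162.
Diameter = 2r = 2√(2173/162) ≈ 7.32.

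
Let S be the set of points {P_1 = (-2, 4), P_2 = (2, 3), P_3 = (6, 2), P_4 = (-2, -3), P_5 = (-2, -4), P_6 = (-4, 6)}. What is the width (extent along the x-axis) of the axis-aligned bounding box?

10

max x = 6, min x = -4, so width = 10.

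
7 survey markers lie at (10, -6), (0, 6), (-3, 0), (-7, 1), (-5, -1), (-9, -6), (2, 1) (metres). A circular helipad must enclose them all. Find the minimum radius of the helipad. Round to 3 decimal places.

9.763

The minimum enclosing circle is determined by three boundary points: (10, -6), (0, 6), (-9, -6).
Their circumcentre is (0.5, -3.75) with r² = 95.3125.
The farthest remaining point (-7, 1) is at distance² 78.8125 ≤ 95.3125.
r = √(95.3125) ≈ 9.763.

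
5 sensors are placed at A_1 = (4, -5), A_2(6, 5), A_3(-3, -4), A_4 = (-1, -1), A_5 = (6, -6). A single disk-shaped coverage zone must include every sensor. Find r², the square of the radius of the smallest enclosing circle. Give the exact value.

42.5

The minimum enclosing circle of a finite set is fixed by two of the points (as a diameter) or three (as a circumcircle).
The minimum enclosing circle is determined by three boundary points: A_2, A_3, A_5.
Their circumcentre is (2.5, -0.5) with r² = 42.5.
The farthest remaining point A_1 is at distance² 22.5 ≤ 42.5.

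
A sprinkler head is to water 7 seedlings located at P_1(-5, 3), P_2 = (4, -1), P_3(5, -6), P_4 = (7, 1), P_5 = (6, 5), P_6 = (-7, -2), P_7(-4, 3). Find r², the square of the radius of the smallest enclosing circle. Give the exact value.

By Welzl's lemma the MEC is supported by two points (diametrically opposite) or three points (on a circumcircle).
The minimum enclosing circle is determined by three boundary points: P_3, P_5, P_6.
Their circumcentre is (11/34, -1/34) with r² = 33245/578.
The farthest remaining point P_4 is at distance² 26377/578 ≤ 33245/578.

33245/578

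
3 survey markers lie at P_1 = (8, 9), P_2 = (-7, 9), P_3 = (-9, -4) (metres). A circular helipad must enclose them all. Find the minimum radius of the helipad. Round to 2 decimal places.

10.70

Side lengths²: P_1P_2² = 225, P_1P_3² = 458, P_2P_3² = 173.
Since P_1P_3² = 458 ≥ 225 + 173 = 398, the angle opposite P_1P_3 is not acute, so the smallest enclosing circle has P_1P_3 as diameter.
Centre = midpoint of P_1P_3 = (-0.5, 2.5), r² = 458/4 = 114.5.
r = √(114.5) ≈ 10.70.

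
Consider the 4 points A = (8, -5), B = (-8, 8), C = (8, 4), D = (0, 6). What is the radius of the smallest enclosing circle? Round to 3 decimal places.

The farthest pair is A–B with squared distance 425. The circle on this segment as diameter has centre (0, 1.5) and r² = 425/4 = 106.25.
Check C: distance² to centre = 70.25 ≤ 106.25, so it lies inside.
All remaining points lie in this disk, and no smaller disk contains both endpoints, so this is the minimum enclosing circle.
r = √(106.25) ≈ 10.308.

10.308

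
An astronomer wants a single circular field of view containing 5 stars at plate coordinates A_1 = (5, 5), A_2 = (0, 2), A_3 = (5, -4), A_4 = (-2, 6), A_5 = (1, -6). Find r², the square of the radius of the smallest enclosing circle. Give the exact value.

58225/1458

A smallest enclosing disk is always determined by at most three of the input points on its boundary.
The minimum enclosing circle is determined by three boundary points: A_1, A_4, A_5.
Their circumcentre is (41/54, 17/54) with r² = 58225/1458.
The farthest remaining point A_3 is at distance² 53365/1458 ≤ 58225/1458.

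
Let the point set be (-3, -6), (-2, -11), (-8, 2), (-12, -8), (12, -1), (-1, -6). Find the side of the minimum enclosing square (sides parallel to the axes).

The bounding box has width 24 and height 13.
An axis-aligned square enclosing the set must have side ≥ max(width, height).
So the minimum side is max(24, 13) = 24.

24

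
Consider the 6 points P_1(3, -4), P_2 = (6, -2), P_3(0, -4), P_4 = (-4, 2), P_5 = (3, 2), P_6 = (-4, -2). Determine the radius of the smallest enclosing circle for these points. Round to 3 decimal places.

5.385

A smallest enclosing disk is always determined by at most three of the input points on its boundary.
The farthest pair is P_2–P_4 with squared distance 116. The circle on this segment as diameter has centre (1, 0) and r² = 116/4 = 29.
Check P_1: distance² to centre = 20 ≤ 29, so it lies inside.
All remaining points lie in this disk, and no smaller disk contains both endpoints, so this is the minimum enclosing circle.
r = √29 ≈ 5.385.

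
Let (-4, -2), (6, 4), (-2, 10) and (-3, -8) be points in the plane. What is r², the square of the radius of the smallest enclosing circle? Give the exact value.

By Welzl's lemma the MEC is supported by two points (diametrically opposite) or three points (on a circumcircle).
The farthest pair is (-2, 10)–(-3, -8) with squared distance 325. The circle on this segment as diameter has centre (-2.5, 1) and r² = 325/4 = 81.25.
Check (-4, -2): distance² to centre = 11.25 ≤ 81.25, so it lies inside.
All remaining points lie in this disk, and no smaller disk contains both endpoints, so this is the minimum enclosing circle.

81.25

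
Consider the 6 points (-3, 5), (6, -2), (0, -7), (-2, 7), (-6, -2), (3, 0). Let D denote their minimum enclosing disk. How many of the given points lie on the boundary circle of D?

The minimum enclosing circle is determined by three boundary points: (6, -2), (0, -7), (-2, 7).
Their circumcentre is (-73/94, 3/94) with r² = 221125/4418.
The farthest remaining point (-6, -2) is at distance² 138781/4418 ≤ 221125/4418.
The points at distance exactly r from the centre are (6, -2), (0, -7), (-2, 7) — 3 points.

3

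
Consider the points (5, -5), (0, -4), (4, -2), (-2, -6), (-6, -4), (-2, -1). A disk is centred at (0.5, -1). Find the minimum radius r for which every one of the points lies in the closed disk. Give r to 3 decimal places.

7.159

The required radius is the distance from (0.5, -1) to the farthest point.
Squared distances: 36.25, 9.25, 13.25, 31.25, 51.25, 6.25.
Maximum is 51.25, attained at (-6, -4).
r = √(51.25) ≈ 7.159.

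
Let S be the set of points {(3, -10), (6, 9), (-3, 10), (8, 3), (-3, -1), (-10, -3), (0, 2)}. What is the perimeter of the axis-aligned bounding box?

76

Width = max x − min x = 8 − (-10) = 18.
Height = max y − min y = 10 − (-10) = 20.
Perimeter = 2(18 + 20) = 76.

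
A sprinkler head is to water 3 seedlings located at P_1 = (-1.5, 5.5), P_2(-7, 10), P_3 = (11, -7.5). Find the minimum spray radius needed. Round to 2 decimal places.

Side lengths²: P_1P_2² = 50.5, P_1P_3² = 325.25, P_2P_3² = 630.25.
Since P_2P_3² = 630.25 ≥ 325.25 + 50.5 = 375.75, the angle opposite P_2P_3 is not acute, so the smallest enclosing circle has P_2P_3 as diameter.
Centre = midpoint of P_2P_3 = (2, 1.25), r² = 630.25/4 = 157.5625.
r = √(157.5625) ≈ 12.55.

12.55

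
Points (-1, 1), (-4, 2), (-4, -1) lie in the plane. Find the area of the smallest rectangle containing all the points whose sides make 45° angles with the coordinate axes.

10

In coordinates u = x + y, v = x − y the rectangle is axis-aligned; the map (x,y)→(u,v) scales areas by 2.
u-values: 0, -2, -5; range = 0 − (-5) = 5.
v-values: -2, -6, -3; range = -2 − (-6) = 4.
Area = (5 × 4) / 2 = 10.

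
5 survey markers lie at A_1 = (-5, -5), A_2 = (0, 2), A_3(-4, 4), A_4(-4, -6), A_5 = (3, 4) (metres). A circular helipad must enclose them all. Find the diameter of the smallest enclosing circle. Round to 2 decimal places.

The farthest pair is A_4–A_5 with squared distance 149. The circle on this segment as diameter has centre (-0.5, -1) and r² = 149/4 = 37.25.
Check A_1: distance² to centre = 36.25 ≤ 37.25, so it lies inside.
All remaining points lie in this disk, and no smaller disk contains both endpoints, so this is the minimum enclosing circle.
Diameter = 2r = 2√(37.25) ≈ 12.21.

12.21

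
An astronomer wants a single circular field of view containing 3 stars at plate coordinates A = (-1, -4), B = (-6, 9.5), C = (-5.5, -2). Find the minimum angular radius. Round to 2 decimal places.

Side lengths²: AB² = 207.25, AC² = 24.25, BC² = 132.5.
Since AB² = 207.25 ≥ 132.5 + 24.25 = 156.75, the angle opposite AB is not acute, so the smallest enclosing circle has AB as diameter.
Centre = midpoint of AB = (-3.5, 2.75), r² = 207.25/4 = 51.8125.
r = √(51.8125) ≈ 7.20.

7.20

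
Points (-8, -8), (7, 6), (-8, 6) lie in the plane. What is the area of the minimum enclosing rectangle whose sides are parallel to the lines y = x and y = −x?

In coordinates u = x + y, v = x − y the rectangle is axis-aligned; the map (x,y)→(u,v) scales areas by 2.
u-values: -16, 13, -2; range = 13 − (-16) = 29.
v-values: 0, 1, -14; range = 1 − (-14) = 15.
Area = (29 × 15) / 2 = 217.5.

217.5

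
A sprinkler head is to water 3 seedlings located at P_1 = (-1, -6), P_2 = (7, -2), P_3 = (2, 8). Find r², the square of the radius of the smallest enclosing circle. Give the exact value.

51.25

Side lengths²: P_1P_2² = 80, P_1P_3² = 205, P_2P_3² = 125.
Since P_1P_3² = 205 ≥ 125 + 80 = 205, the angle opposite P_1P_3 is not acute, so the smallest enclosing circle has P_1P_3 as diameter.
Centre = midpoint of P_1P_3 = (0.5, 1), r² = 205/4 = 51.25.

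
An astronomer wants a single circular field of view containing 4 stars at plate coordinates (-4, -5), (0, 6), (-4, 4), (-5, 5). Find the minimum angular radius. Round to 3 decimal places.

A smallest enclosing disk is always determined by at most three of the input points on its boundary.
The farthest pair is (-4, -5)–(0, 6) with squared distance 137. The circle on this segment as diameter has centre (-2, 0.5) and r² = 137/4 = 34.25.
Check (-4, 4): distance² to centre = 16.25 ≤ 34.25, so it lies inside.
All remaining points lie in this disk, and no smaller disk contains both endpoints, so this is the minimum enclosing circle.
r = √(34.25) ≈ 5.852.

5.852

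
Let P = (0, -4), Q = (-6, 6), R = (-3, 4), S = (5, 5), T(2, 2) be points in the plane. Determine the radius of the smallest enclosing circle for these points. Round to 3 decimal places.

6.376

The minimum enclosing circle is determined by three boundary points: P, Q, S.
Their circumcentre is (-41/52, 121/52) with r² = 54961/1352.
The farthest remaining point T is at distance² 10657/1352 ≤ 54961/1352.
r = √(54961/1352) ≈ 6.376.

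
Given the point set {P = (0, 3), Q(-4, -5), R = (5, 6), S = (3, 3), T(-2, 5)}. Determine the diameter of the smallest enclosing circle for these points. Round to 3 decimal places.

14.213

By Welzl's lemma the MEC is supported by two points (diametrically opposite) or three points (on a circumcircle).
The farthest pair is Q–R with squared distance 202. The circle on this segment as diameter has centre (0.5, 0.5) and r² = 202/4 = 50.5.
Check P: distance² to centre = 6.5 ≤ 50.5, so it lies inside.
All remaining points lie in this disk, and no smaller disk contains both endpoints, so this is the minimum enclosing circle.
Diameter = 2r = 2√(50.5) ≈ 14.213.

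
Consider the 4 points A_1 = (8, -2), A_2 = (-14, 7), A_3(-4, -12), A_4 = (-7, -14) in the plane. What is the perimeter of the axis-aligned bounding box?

86

Width = max x − min x = 8 − (-14) = 22.
Height = max y − min y = 7 − (-14) = 21.
Perimeter = 2(22 + 21) = 86.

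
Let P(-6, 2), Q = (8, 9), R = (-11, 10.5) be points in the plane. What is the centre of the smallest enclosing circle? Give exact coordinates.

(-1.5, 9.75)

Side lengths²: PQ² = 245, PR² = 97.25, QR² = 363.25.
Since QR² = 363.25 ≥ 245 + 97.25 = 342.25, the angle opposite QR is not acute, so the smallest enclosing circle has QR as diameter.
Centre = midpoint of QR = (-1.5, 9.75), r² = 363.25/4 = 90.8125.
Centre = (-1.5, 9.75).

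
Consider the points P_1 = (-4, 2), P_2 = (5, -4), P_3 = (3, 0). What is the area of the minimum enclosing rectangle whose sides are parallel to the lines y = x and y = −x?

37.5

In coordinates u = x + y, v = x − y the rectangle is axis-aligned; the map (x,y)→(u,v) scales areas by 2.
u-values: -2, 1, 3; range = 3 − (-2) = 5.
v-values: -6, 9, 3; range = 9 − (-6) = 15.
Area = (5 × 15) / 2 = 37.5.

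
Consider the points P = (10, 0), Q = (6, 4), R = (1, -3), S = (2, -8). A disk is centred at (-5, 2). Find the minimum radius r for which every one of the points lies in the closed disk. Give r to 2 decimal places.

15.13

The required radius is the distance from (-5, 2) to the farthest point.
Squared distances: 229, 125, 61, 149.
Maximum is 229, attained at P.
r = √229 ≈ 15.13.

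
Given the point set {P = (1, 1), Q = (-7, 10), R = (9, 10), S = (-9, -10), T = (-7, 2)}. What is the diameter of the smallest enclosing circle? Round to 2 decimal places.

26.91

The minimum enclosing circle of a finite set is fixed by two of the points (as a diameter) or three (as a circumcircle).
The farthest pair is R–S with squared distance 724. The circle on this segment as diameter has centre (0, 0) and r² = 724/4 = 181.
Check P: distance² to centre = 2 ≤ 181, so it lies inside.
All remaining points lie in this disk, and no smaller disk contains both endpoints, so this is the minimum enclosing circle.
Diameter = 2r = 2√181 ≈ 26.91.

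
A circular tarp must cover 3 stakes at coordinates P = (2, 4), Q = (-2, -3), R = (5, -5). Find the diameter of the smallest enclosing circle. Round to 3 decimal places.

Side lengths²: PQ² = 65, PR² = 90, QR² = 53.
Since PR² = 90 < 65 + 53 = 118, the triangle is acute, so the smallest enclosing circle is the circumcircle.
Circumcentre = (91/38, -33/38), r² = 17225/722.
Diameter = 2r = 2√(17225/722) ≈ 9.769.

9.769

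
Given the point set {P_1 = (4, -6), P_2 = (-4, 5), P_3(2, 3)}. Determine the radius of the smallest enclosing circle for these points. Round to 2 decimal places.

Side lengths²: P_1P_2² = 185, P_1P_3² = 85, P_2P_3² = 40.
Since P_1P_2² = 185 ≥ 85 + 40 = 125, the angle opposite P_1P_2 is not acute, so the smallest enclosing circle has P_1P_2 as diameter.
Centre = midpoint of P_1P_2 = (0, -0.5), r² = 185/4 = 46.25.
r = √(46.25) ≈ 6.80.

6.80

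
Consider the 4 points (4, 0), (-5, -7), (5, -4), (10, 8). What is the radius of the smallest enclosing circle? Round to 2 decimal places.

10.61

The farthest pair is (-5, -7)–(10, 8) with squared distance 450. The circle on this segment as diameter has centre (2.5, 0.5) and r² = 450/4 = 112.5.
Check (4, 0): distance² to centre = 2.5 ≤ 112.5, so it lies inside.
All remaining points lie in this disk, and no smaller disk contains both endpoints, so this is the minimum enclosing circle.
r = √(112.5) ≈ 10.61.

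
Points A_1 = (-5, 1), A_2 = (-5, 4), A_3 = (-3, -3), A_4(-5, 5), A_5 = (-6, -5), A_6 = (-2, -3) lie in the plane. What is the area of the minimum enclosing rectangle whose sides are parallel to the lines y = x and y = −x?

60.5

In coordinates u = x + y, v = x − y the rectangle is axis-aligned; the map (x,y)→(u,v) scales areas by 2.
u-values: -4, -1, -6, 0, -11, -5; range = 0 − (-11) = 11.
v-values: -6, -9, 0, -10, -1, 1; range = 1 − (-10) = 11.
Area = (11 × 11) / 2 = 60.5.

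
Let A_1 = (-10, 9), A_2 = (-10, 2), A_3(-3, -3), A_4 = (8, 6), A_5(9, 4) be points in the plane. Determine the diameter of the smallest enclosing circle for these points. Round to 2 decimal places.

19.76

The minimum enclosing circle of a finite set is fixed by two of the points (as a diameter) or three (as a circumcircle).
The minimum enclosing circle is determined by three boundary points: A_1, A_2, A_5.
Their circumcentre is (-29/38, 5.5) with r² = 70445/722.
The farthest remaining point A_3 is at distance² 55777/722 ≤ 70445/722.
Diameter = 2r = 2√(70445/722) ≈ 19.76.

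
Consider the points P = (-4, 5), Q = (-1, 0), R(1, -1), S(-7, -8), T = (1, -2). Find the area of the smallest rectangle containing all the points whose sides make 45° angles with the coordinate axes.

96

In coordinates u = x + y, v = x − y the rectangle is axis-aligned; the map (x,y)→(u,v) scales areas by 2.
u-values: 1, -1, 0, -15, -1; range = 1 − (-15) = 16.
v-values: -9, -1, 2, 1, 3; range = 3 − (-9) = 12.
Area = (16 × 12) / 2 = 96.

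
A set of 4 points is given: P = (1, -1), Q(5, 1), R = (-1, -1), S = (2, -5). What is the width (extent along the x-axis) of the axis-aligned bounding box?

max x = 5, min x = -1, so width = 6.

6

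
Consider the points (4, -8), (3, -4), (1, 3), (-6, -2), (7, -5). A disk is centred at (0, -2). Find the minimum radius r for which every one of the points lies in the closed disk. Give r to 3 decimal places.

The required radius is the distance from (0, -2) to the farthest point.
Squared distances: 52, 13, 26, 36, 58.
Maximum is 58, attained at (7, -5).
r = √58 ≈ 7.616.

7.616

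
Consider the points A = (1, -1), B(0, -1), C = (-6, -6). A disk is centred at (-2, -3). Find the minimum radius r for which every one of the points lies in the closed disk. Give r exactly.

The required radius is the distance from (-2, -3) to the farthest point.
Squared distances: 13, 8, 25.
Maximum is 25, attained at C.
r = √25 = 5.

5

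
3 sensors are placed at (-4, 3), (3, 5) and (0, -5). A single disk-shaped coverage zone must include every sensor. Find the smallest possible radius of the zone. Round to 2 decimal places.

5.31

Call the three points A, B, C in the order given.
Side lengths²: AB² = 53, AC² = 80, BC² = 109.
Since BC² = 109 < 80 + 53 = 133, the triangle is acute, so the smallest enclosing circle is the circumcircle.
Circumcentre = (0.5625, 0.28125), r² = 28.2080078125.
r = √(28.2080078125) ≈ 5.31.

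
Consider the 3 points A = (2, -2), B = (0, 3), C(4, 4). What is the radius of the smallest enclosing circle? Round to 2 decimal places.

3.19

Side lengths²: AB² = 29, AC² = 40, BC² = 17.
Since AC² = 40 < 29 + 17 = 46, the triangle is acute, so the smallest enclosing circle is the circumcircle.
Circumcentre = (57/22, 25/22), r² = 2465/242.
r = √(2465/242) ≈ 3.19.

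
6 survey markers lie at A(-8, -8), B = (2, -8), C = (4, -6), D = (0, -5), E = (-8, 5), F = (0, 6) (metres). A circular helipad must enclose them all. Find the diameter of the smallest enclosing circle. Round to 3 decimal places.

16.503

The minimum enclosing circle of a finite set is fixed by two of the points (as a diameter) or three (as a circumcircle).
The minimum enclosing circle is determined by three boundary points: A, C, E.
Their circumcentre is (-35/12, -1.5) with r² = 9805/144.
The farthest remaining point B is at distance² 9565/144 ≤ 9805/144.
Diameter = 2r = 2√(9805/144) ≈ 16.503.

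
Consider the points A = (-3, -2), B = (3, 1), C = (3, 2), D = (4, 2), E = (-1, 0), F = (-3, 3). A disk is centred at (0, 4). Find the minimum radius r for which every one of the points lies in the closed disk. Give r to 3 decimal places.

6.708

The required radius is the distance from (0, 4) to the farthest point.
Squared distances: 45, 18, 13, 20, 17, 10.
Maximum is 45, attained at A.
r = √45 ≈ 6.708.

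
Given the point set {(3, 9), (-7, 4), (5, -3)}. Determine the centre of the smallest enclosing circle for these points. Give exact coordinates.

(1/13, 61/26)

Call the three points A, B, C in the order given.
Side lengths²: AB² = 125, AC² = 148, BC² = 193.
Since BC² = 193 < 148 + 125 = 273, the triangle is acute, so the smallest enclosing circle is the circumcircle.
Circumcentre = (1/13, 61/26), r² = 35705/676.
Centre = (1/13, 61/26).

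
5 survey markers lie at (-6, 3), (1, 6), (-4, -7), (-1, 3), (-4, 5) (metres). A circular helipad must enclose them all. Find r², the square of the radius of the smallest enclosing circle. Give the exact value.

48.5

A smallest enclosing disk is always determined by at most three of the input points on its boundary.
The farthest pair is (1, 6)–(-4, -7) with squared distance 194. The circle on this segment as diameter has centre (-1.5, -0.5) and r² = 194/4 = 48.5.
Check (-6, 3): distance² to centre = 32.5 ≤ 48.5, so it lies inside.
All remaining points lie in this disk, and no smaller disk contains both endpoints, so this is the minimum enclosing circle.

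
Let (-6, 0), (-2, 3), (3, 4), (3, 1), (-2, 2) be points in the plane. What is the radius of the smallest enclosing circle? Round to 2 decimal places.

A smallest enclosing disk is always determined by at most three of the input points on its boundary.
The farthest pair is (-6, 0)–(3, 4) with squared distance 97. The circle on this segment as diameter has centre (-1.5, 2) and r² = 97/4 = 24.25.
Check (-2, 3): distance² to centre = 1.25 ≤ 24.25, so it lies inside.
All remaining points lie in this disk, and no smaller disk contains both endpoints, so this is the minimum enclosing circle.
r = √(24.25) ≈ 4.92.

4.92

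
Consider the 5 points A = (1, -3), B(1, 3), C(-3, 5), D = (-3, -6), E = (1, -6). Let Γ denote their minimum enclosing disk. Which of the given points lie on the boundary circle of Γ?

The farthest pair is C–E with squared distance 137. The circle on this segment as diameter has centre (-1, -0.5) and r² = 137/4 = 34.25.
Check A: distance² to centre = 10.25 ≤ 34.25, so it lies inside.
All remaining points lie in this disk, and no smaller disk contains both endpoints, so this is the minimum enclosing circle.
The points at distance exactly r from the centre are C, D, E — 3 points.

C, D, E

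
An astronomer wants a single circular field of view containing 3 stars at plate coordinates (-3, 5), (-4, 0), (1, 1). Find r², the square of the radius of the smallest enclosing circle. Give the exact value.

Call the three points A, B, C in the order given.
Side lengths²: AB² = 26, AC² = 32, BC² = 26.
Since AC² = 32 < 26 + 26 = 52, the triangle is acute, so the smallest enclosing circle is the circumcircle.
Circumcentre = (-11/6, 13/6), r² = 169/18.

169/18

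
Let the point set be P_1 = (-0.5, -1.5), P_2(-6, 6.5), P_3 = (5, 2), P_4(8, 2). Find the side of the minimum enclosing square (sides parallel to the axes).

14

The bounding box has width 14 and height 8.
An axis-aligned square enclosing the set must have side ≥ max(width, height).
So the minimum side is max(14, 8) = 14.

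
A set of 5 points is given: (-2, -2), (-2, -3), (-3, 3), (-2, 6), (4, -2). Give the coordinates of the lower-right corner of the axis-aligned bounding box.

(4, -3)

x-range [-3, 4], y-range [-3, 6].
The lower-right corner is (4, -3).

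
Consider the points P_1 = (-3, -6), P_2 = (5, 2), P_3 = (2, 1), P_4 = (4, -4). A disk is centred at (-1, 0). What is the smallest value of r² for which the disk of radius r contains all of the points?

The required radius is the distance from (-1, 0) to the farthest point.
Squared distances: 40, 40, 10, 41.
Maximum is 41, attained at P_4.

41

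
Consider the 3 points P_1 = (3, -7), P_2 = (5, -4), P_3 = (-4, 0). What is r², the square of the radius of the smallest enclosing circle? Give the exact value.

Side lengths²: P_1P_2² = 13, P_1P_3² = 98, P_2P_3² = 97.
Since P_1P_3² = 98 < 97 + 13 = 110, the triangle is acute, so the smallest enclosing circle is the circumcircle.
Circumcentre = (0.1, -2.9), r² = 25.22.

25.22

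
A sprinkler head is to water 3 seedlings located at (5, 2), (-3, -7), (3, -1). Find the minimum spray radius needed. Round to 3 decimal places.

6.021

Call the three points A, B, C in the order given.
Side lengths²: AB² = 145, AC² = 13, BC² = 72.
Since AB² = 145 ≥ 72 + 13 = 85, the angle opposite AB is not acute, so the smallest enclosing circle has AB as diameter.
Centre = midpoint of AB = (1, -2.5), r² = 145/4 = 36.25.
r = √(36.25) ≈ 6.021.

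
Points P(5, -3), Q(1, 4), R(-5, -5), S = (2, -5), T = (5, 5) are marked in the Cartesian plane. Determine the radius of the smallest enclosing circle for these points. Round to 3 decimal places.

The minimum enclosing circle of a finite set is fixed by two of the points (as a diameter) or three (as a circumcircle).
The farthest pair is R–T with squared distance 200. The circle on this segment as diameter has centre (0, 0) and r² = 200/4 = 50.
Check P: distance² to centre = 34 ≤ 50, so it lies inside.
All remaining points lie in this disk, and no smaller disk contains both endpoints, so this is the minimum enclosing circle.
r = √50 ≈ 7.071.

7.071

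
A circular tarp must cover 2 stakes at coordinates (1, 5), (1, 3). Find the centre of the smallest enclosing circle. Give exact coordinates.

(1, 4)

The smallest circle enclosing two points has them as diameter endpoints.
Centre = midpoint = (1, 4); r² = |(1, 5)−(1, 3)|²/4 = 4/4 = 1.
Centre = (1, 4).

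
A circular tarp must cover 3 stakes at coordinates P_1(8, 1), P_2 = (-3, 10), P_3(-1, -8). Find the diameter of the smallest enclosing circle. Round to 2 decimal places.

18.20

Side lengths²: P_1P_2² = 202, P_1P_3² = 162, P_2P_3² = 328.
Since P_2P_3² = 328 < 202 + 162 = 364, the triangle is acute, so the smallest enclosing circle is the circumcircle.
Circumcentre = (-1.1, 1.1), r² = 82.82.
Diameter = 2r = 2√(82.82) ≈ 18.20.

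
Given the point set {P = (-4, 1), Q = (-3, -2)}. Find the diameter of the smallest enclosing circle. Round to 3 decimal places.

3.162

The smallest circle enclosing two points has them as diameter endpoints.
Centre = midpoint = (-3.5, -0.5); r² = |PQ|²/4 = 10/4 = 2.5.
Diameter = 2r = 2√(2.5) ≈ 3.162.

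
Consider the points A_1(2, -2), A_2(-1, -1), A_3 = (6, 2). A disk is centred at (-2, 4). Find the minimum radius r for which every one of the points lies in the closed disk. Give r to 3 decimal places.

8.246

The required radius is the distance from (-2, 4) to the farthest point.
Squared distances: 52, 26, 68.
Maximum is 68, attained at A_3.
r = √68 ≈ 8.246.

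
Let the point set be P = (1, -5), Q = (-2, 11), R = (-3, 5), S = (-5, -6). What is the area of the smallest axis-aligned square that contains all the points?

289

The bounding box has width 6 and height 17.
An axis-aligned square enclosing the set must have side ≥ max(width, height).
So the minimum side is max(6, 17) = 17.
Area = 17² = 289.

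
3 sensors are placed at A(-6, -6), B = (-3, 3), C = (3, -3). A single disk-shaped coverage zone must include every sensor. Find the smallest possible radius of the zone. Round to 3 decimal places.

5.303

Side lengths²: AB² = 90, AC² = 90, BC² = 72.
Since AC² = 90 < 90 + 72 = 162, the triangle is acute, so the smallest enclosing circle is the circumcircle.
Circumcentre = (-2.25, -2.25), r² = 28.125.
r = √(28.125) ≈ 5.303.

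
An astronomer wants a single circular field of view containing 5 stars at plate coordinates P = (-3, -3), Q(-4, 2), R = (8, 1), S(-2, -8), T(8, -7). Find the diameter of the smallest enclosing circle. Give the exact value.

15

The farthest pair is Q–T with squared distance 225. The circle on this segment as diameter has centre (2, -2.5) and r² = 225/4 = 56.25.
Check P: distance² to centre = 25.25 ≤ 56.25, so it lies inside.
All remaining points lie in this disk, and no smaller disk contains both endpoints, so this is the minimum enclosing circle.
Diameter = 2r = 2√(56.25) = 15.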